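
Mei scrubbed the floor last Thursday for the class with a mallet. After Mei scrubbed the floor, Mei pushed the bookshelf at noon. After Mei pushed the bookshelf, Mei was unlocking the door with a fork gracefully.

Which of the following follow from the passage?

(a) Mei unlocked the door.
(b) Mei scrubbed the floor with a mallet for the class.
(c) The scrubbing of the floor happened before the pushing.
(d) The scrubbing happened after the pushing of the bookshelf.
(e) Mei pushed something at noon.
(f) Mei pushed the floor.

(b), (c), (e)

(a) Not entailed — 'was unlocking' is progressive on an accomplishment; it does not entail the completed 'unlocked'.
(b) Entailed — this follows by dropping conjuncts from the scrubbing event's description.
(c) Entailed — the narrative places the scrubbing before the pushing.
(d) Not entailed — the narrative places the scrubbing before the pushing, not after.
(e) Entailed — generalizing the patient leaves a sub-description the original still satisfies.
(f) Not entailed — Mei pushed the bookshelf, not the floor; the floor belongs to the scrubbing event.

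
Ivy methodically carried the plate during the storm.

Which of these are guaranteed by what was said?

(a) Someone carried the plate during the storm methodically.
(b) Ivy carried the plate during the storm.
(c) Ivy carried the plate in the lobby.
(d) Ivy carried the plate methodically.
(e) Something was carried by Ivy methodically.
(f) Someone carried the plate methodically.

(a) Entailed — this follows by dropping conjuncts from the carrying event's description.
(b) Entailed — dropping 'methodically' leaves a sub-description the original still satisfies.
(c) Not entailed — 'in the lobby' adds information not in the original event.
(d) Entailed — this follows by dropping conjuncts from the carrying event's description.
(e) Entailed — the original entails any weakening of itself; this just drops 'during the storm' and generalizes the patient.
(f) Entailed — every conjunct here is already in the original carrying event.

(a), (b), (d), (e), (f)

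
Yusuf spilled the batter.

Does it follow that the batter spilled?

yes

'Yusuf spilled the batter' is the causative; it entails the inchoative 'the batter spilled'.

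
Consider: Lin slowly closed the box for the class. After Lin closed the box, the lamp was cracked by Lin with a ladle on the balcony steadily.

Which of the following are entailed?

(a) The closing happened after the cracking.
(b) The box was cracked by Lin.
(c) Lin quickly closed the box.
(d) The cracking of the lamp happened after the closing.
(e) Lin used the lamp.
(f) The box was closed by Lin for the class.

(a) Not entailed — the narrative places the closing before the cracking, not after.
(b) Not entailed — Lin cracked the lamp, not the box; the box belongs to the closing event.
(c) Not entailed — 'quickly' adds a manner not in (and inconsistent with) the original.
(d) Entailed — the narrative places the closing before the cracking.
(e) Not entailed — the lamp is the patient, not an instrument — Lin used a ladle.
(f) Entailed — dropping 'slowly' leaves a sub-description the original still satisfies.

(d), (f)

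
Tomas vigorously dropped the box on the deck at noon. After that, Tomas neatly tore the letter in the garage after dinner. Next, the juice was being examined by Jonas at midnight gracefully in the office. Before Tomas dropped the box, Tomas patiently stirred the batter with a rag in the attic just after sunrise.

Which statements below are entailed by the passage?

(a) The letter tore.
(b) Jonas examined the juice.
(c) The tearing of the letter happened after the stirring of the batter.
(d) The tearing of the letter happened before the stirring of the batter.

(a), (b), (c)

(a) Entailed — 'Tomas tore the letter' is causative; it entails the inchoative 'the letter tore'.
(b) Entailed — 'examine' is an activity; 'was examining' entails that some examining happened, so 'examined' holds.
(c) Entailed — the narrative places the stirring before the tearing.
(d) Not entailed — the narrative places the stirring before the tearing, not after.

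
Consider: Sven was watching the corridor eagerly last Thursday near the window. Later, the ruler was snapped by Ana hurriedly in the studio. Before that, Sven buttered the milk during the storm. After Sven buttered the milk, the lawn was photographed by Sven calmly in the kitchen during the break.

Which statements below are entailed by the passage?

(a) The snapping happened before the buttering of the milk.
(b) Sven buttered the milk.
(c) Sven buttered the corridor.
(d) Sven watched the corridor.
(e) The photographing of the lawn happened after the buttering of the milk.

(a) Not entailed — the narrative places the buttering before the snapping, not after.
(b) Entailed — the original entails any weakening of itself; this just drops 'during the storm'.
(c) Not entailed — Sven buttered the milk, not the corridor; the corridor belongs to the watching event.
(d) Entailed — 'watch' is an activity; 'was watching' entails that some watching happened, so 'watched' holds.
(e) Entailed — the narrative places the buttering before the photographing.

(b), (d), (e)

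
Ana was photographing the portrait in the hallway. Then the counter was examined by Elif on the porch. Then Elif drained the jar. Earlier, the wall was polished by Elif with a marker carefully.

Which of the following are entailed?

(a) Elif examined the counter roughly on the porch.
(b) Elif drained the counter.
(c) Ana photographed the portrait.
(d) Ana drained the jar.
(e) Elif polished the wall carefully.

(a) Not entailed — 'roughly' adds information not in the original event.
(b) Not entailed — Elif drained the jar, not the counter; the counter belongs to the examining event.
(c) Not entailed — 'was photographing' is progressive on an accomplishment; it does not entail the completed 'photographed'.
(d) Not entailed — the passage has Elif draining the jar, not Ana.
(e) Entailed — this follows by dropping conjuncts from the polishing event's description.

(e)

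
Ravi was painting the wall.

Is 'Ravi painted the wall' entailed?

no

'was painting' is progressive; for an accomplishment like 'paint the wall', it doesn't entail completion.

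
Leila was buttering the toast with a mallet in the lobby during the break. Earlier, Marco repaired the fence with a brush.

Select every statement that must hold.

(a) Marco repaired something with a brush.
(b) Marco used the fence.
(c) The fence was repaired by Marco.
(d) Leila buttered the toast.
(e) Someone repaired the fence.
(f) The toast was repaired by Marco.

(a), (c), (e)

(a) Entailed — generalizing the patient leaves a sub-description the original still satisfies.
(b) Not entailed — the fence is the patient, not an instrument — Marco used a brush.
(c) Entailed — every conjunct here is already in the original repairing event.
(d) Not entailed — 'was buttering' is progressive on an accomplishment; it does not entail the completed 'buttered'.
(e) Entailed — this follows by dropping conjuncts from the repairing event's description.
(f) Not entailed — Marco repaired the fence, not the toast; the toast belongs to the buttering event.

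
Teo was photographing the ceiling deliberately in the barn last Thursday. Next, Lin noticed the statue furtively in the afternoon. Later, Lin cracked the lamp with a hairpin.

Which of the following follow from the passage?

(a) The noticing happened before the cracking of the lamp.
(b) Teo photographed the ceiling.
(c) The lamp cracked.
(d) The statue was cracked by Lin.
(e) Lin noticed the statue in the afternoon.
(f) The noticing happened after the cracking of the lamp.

(a) Entailed — the narrative places the noticing before the cracking.
(b) Not entailed — 'was photographing' is progressive on an accomplishment; it does not entail the completed 'photographed'.
(c) Entailed — 'Lin cracked the lamp' is causative; it entails the inchoative 'the lamp cracked'.
(d) Not entailed — Lin cracked the lamp, not the statue; the statue belongs to the noticing event.
(e) Entailed — every conjunct here is already in the original noticing event.
(f) Not entailed — the narrative places the noticing before the cracking, not after.

(a), (c), (e)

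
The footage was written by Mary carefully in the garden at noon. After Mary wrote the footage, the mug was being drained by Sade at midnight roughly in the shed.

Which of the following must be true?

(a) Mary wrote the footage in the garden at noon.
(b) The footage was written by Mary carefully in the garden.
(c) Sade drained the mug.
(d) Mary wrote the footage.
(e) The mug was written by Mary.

(a) Entailed — every conjunct here is already in the original writing event.
(b) Entailed — every conjunct here is already in the original writing event.
(c) Not entailed — 'was draining' is progressive on an accomplishment; it does not entail the completed 'drained'.
(d) Entailed — every conjunct here is already in the original writing event.
(e) Not entailed — Mary wrote the footage, not the mug; the mug belongs to the draining event.

(a), (b), (d)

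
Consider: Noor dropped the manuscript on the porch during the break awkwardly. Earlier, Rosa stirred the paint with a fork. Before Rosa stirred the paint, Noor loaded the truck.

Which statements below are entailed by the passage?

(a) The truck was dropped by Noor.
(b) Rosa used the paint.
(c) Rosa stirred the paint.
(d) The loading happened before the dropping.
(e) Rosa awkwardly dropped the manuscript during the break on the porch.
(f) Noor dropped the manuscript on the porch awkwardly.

(a) Not entailed — Noor dropped the manuscript, not the truck; the truck belongs to the loading event.
(b) Not entailed — the paint is the patient, not an instrument — Rosa used a fork.
(c) Entailed — this follows by dropping conjuncts from the stirring event's description.
(d) Entailed — the narrative places the loading before the dropping.
(e) Not entailed — the passage has Noor dropping the manuscript, not Rosa.
(f) Entailed — dropping 'during the break' leaves a sub-description the original still satisfies.

(c), (d), (f)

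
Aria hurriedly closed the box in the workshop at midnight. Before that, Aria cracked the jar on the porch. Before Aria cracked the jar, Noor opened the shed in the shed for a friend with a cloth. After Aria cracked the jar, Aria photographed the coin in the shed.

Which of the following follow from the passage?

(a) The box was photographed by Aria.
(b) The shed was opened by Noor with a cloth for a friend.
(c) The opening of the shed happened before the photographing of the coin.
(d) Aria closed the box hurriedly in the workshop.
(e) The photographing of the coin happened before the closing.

(a) Not entailed — Aria photographed the coin, not the box; the box belongs to the closing event.
(b) Entailed — the original entails any weakening of itself; this just drops 'in the shed'.
(c) Entailed — the narrative places the opening before the photographing.
(d) Entailed — the original entails any weakening of itself; this just drops 'at midnight'.
(e) Not entailed — the narrative doesn't order the photographing relative to the closing.

(b), (c), (d)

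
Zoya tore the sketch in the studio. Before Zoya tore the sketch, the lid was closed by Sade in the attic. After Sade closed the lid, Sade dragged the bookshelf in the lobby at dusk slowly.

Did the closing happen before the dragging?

yes

The narrative orders the closing before the dragging.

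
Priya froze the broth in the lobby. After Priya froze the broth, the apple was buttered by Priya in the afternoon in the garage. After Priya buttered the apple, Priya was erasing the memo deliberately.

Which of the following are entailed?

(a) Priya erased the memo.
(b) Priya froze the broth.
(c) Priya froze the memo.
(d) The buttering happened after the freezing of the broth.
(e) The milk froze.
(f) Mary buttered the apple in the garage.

(b), (d)

(a) Not entailed — 'was erasing' is progressive on an accomplishment; it does not entail the completed 'erased'.
(b) Entailed — this follows by dropping conjuncts from the freezing event's description.
(c) Not entailed — Priya froze the broth, not the memo; the memo belongs to the erasing event.
(d) Entailed — the narrative places the freezing before the buttering.
(e) Not entailed — the broth is what froze, not the milk.
(f) Not entailed — the passage has Priya buttering the apple, not Mary.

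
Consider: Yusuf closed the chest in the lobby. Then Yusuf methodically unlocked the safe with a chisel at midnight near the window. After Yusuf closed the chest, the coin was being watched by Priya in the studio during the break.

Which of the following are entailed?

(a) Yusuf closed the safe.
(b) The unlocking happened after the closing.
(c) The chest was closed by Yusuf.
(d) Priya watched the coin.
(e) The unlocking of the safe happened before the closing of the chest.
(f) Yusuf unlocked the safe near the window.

(b), (c), (d), (f)

(a) Not entailed — Yusuf closed the chest, not the safe; the safe belongs to the unlocking event.
(b) Entailed — the narrative places the closing before the unlocking.
(c) Entailed — dropping 'in the lobby' leaves a sub-description the original still satisfies.
(d) Entailed — 'watch' is an activity; 'was watching' entails that some watching happened, so 'watched' holds.
(e) Not entailed — the narrative places the closing before the unlocking, not after.
(f) Entailed — the original entails any weakening of itself; this just drops 'methodically', 'with a chisel', 'at midnight'.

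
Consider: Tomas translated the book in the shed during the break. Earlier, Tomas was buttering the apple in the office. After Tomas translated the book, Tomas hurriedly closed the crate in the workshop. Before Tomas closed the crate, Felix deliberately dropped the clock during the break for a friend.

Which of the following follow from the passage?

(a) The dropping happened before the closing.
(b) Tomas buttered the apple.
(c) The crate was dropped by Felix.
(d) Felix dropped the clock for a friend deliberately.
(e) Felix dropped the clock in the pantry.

(a) Entailed — the narrative places the dropping before the closing.
(b) Not entailed — 'was buttering' is progressive on an accomplishment; it does not entail the completed 'buttered'.
(c) Not entailed — Felix dropped the clock, not the crate; the crate belongs to the closing event.
(d) Entailed — this follows by dropping conjuncts from the dropping event's description.
(e) Not entailed — 'in the pantry' adds information not in the original event.

(a), (d)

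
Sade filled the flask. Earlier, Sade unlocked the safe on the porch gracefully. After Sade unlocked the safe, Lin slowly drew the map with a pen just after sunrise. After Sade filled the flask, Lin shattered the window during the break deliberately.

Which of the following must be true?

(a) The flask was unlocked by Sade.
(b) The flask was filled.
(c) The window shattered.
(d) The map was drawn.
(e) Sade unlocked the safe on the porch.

(b), (c), (d), (e)

(a) Not entailed — Sade unlocked the safe, not the flask; the flask belongs to the filling event.
(b) Entailed — every conjunct here is already in the original filling event.
(c) Entailed — 'Lin shattered the window' is causative; it entails the inchoative 'the window shattered'.
(d) Entailed — every conjunct here is already in the original drawing event.
(e) Entailed — dropping 'gracefully' leaves a sub-description the original still satisfies.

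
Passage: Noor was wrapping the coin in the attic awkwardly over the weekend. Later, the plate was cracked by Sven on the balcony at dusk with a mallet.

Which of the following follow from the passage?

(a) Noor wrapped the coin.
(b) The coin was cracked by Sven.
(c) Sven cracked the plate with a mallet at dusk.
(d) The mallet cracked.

(c)

(a) Not entailed — 'was wrapping' is progressive on an accomplishment; it does not entail the completed 'wrapped'.
(b) Not entailed — Sven cracked the plate, not the coin; the coin belongs to the wrapping event.
(c) Entailed — every conjunct here is already in the original cracking event.
(d) Not entailed — the plate is what cracked, not the mallet.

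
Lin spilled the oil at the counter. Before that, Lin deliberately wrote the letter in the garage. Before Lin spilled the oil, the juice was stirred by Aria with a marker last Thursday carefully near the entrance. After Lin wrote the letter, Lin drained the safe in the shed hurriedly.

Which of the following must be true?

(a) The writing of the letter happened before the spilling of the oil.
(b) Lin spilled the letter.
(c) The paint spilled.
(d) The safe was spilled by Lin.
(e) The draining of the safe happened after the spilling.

(a)

(a) Entailed — the narrative places the writing before the spilling.
(b) Not entailed — Lin spilled the oil, not the letter; the letter belongs to the writing event.
(c) Not entailed — the oil is what spilled, not the paint.
(d) Not entailed — Lin spilled the oil, not the safe; the safe belongs to the draining event.
(e) Not entailed — the narrative doesn't order the spilling relative to the draining.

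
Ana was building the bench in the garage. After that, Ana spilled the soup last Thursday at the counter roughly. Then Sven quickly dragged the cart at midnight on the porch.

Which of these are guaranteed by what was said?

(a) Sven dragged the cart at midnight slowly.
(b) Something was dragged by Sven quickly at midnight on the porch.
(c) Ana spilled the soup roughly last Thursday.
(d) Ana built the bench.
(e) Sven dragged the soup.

(b), (c)

(a) Not entailed — 'slowly' adds a manner not in (and inconsistent with) the original.
(b) Entailed — generalizing the patient leaves a sub-description the original still satisfies.
(c) Entailed — every conjunct here is already in the original spilling event.
(d) Not entailed — 'was building' is progressive on an accomplishment; it does not entail the completed 'built'.
(e) Not entailed — Sven dragged the cart, not the soup; the soup belongs to the spilling event.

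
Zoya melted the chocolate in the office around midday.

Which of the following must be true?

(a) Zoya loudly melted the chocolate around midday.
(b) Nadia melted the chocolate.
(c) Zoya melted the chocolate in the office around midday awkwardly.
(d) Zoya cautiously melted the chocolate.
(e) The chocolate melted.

(a) Not entailed — 'loudly' adds information not in the original event.
(b) Not entailed — the passage has Zoya melting the chocolate, not Nadia.
(c) Not entailed — 'awkwardly' adds information not in the original event.
(d) Not entailed — 'cautiously' adds information not in the original event.
(e) Entailed — 'Zoya melted the chocolate' is causative; it entails the inchoative 'the chocolate melted'.

(e)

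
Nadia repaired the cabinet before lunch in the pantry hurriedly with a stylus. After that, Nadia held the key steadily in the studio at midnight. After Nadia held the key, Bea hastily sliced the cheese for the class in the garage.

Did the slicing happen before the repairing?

no

The narrative orders the repairing before the slicing.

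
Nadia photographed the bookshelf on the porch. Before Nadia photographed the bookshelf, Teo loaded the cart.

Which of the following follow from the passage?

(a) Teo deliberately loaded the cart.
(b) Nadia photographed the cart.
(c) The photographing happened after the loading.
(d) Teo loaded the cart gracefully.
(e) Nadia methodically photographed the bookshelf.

(c)

(a) Not entailed — 'deliberately' adds information not in the original event.
(b) Not entailed — Nadia photographed the bookshelf, not the cart; the cart belongs to the loading event.
(c) Entailed — the narrative places the loading before the photographing.
(d) Not entailed — 'gracefully' adds information not in the original event.
(e) Not entailed — 'methodically' adds information not in the original event.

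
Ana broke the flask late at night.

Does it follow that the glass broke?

Nothing is said about any glass; only the flask is affected.

no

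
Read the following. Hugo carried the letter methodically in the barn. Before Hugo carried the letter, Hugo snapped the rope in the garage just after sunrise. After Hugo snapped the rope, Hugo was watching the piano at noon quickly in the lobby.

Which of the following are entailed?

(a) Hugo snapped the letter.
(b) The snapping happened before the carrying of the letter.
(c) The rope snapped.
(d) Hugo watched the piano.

(b), (c), (d)

(a) Not entailed — Hugo snapped the rope, not the letter; the letter belongs to the carrying event.
(b) Entailed — the narrative places the snapping before the carrying.
(c) Entailed — 'Hugo snapped the rope' is causative; it entails the inchoative 'the rope snapped'.
(d) Entailed — 'watch' is an activity; 'was watching' entails that some watching happened, so 'watched' holds.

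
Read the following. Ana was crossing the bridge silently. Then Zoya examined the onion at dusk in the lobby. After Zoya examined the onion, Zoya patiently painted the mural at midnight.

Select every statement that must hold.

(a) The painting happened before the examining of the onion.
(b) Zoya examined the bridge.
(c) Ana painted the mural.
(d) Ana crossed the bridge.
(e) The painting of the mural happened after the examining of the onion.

(e)

(a) Not entailed — the narrative places the examining before the painting, not after.
(b) Not entailed — Zoya examined the onion, not the bridge; the bridge belongs to the crossing event.
(c) Not entailed — the passage has Zoya painting the mural, not Ana.
(d) Not entailed — 'was crossing' is progressive on an accomplishment; it does not entail the completed 'crossed'.
(e) Entailed — the narrative places the examining before the painting.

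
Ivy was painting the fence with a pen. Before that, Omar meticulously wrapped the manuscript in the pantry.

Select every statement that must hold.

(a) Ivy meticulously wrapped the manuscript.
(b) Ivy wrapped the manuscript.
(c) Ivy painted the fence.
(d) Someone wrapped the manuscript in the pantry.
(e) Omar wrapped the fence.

(d)

(a) Not entailed — the passage has Omar wrapping the manuscript, not Ivy.
(b) Not entailed — the passage has Omar wrapping the manuscript, not Ivy.
(c) Not entailed — 'was painting' is progressive on an accomplishment; it does not entail the completed 'painted'.
(d) Entailed — this follows by dropping conjuncts from the wrapping event's description.
(e) Not entailed — Omar wrapped the manuscript, not the fence; the fence belongs to the painting event.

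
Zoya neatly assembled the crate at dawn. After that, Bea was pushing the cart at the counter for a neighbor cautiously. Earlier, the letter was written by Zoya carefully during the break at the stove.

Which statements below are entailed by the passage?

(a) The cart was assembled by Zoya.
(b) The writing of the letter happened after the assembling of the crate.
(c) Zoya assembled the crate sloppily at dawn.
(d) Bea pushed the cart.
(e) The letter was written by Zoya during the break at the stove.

(a) Not entailed — Zoya assembled the crate, not the cart; the cart belongs to the pushing event.
(b) Not entailed — the narrative doesn't order the assembling relative to the writing.
(c) Not entailed — 'sloppily' adds a manner not in (and inconsistent with) the original.
(d) Entailed — 'push' is an activity; 'was pushing' entails that some pushing happened, so 'pushed' holds.
(e) Entailed — this follows by dropping conjuncts from the writing event's description.

(d), (e)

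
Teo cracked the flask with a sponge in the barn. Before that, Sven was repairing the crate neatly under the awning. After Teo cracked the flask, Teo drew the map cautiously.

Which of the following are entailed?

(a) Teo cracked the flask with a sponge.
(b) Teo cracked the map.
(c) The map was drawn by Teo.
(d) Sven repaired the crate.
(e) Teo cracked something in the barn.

(a) Entailed — this follows by dropping conjuncts from the cracking event's description.
(b) Not entailed — Teo cracked the flask, not the map; the map belongs to the drawing event.
(c) Entailed — dropping 'cautiously' leaves a sub-description the original still satisfies.
(d) Not entailed — 'was repairing' is progressive on an accomplishment; it does not entail the completed 'repaired'.
(e) Entailed — this follows by dropping conjuncts from the cracking event's description.

(a), (c), (e)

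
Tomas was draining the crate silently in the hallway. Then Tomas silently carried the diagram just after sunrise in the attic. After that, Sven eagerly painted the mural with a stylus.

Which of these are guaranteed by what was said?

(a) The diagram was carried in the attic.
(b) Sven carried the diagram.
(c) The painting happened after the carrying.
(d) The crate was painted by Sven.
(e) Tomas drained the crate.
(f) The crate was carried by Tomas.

(a), (c)

(a) Entailed — the original entails any weakening of itself; this just drops 'just after sunrise', 'silently' and generalizes the agent.
(b) Not entailed — the passage has Tomas carrying the diagram, not Sven.
(c) Entailed — the narrative places the carrying before the painting.
(d) Not entailed — Sven painted the mural, not the crate; the crate belongs to the draining event.
(e) Not entailed — 'was draining' is progressive on an accomplishment; it does not entail the completed 'drained'.
(f) Not entailed — Tomas carried the diagram, not the crate; the crate belongs to the draining event.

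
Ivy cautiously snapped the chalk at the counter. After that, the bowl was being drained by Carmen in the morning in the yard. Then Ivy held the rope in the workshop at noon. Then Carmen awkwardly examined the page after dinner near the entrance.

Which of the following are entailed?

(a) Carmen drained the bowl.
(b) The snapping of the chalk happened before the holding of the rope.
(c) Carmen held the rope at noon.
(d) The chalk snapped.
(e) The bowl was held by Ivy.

(b), (d)

(a) Not entailed — 'was draining' is progressive on an accomplishment; it does not entail the completed 'drained'.
(b) Entailed — the narrative places the snapping before the holding.
(c) Not entailed — the passage has Ivy holding the rope, not Carmen.
(d) Entailed — 'Ivy snapped the chalk' is causative; it entails the inchoative 'the chalk snapped'.
(e) Not entailed — Ivy held the rope, not the bowl; the bowl belongs to the draining event.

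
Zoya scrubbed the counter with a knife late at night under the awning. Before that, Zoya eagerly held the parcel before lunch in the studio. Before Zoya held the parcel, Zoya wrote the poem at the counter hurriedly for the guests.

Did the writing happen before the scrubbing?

yes

The narrative orders the writing before the scrubbing.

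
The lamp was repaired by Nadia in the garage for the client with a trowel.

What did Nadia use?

a trowel

'with a trowel' marks the instrument of the repairing event.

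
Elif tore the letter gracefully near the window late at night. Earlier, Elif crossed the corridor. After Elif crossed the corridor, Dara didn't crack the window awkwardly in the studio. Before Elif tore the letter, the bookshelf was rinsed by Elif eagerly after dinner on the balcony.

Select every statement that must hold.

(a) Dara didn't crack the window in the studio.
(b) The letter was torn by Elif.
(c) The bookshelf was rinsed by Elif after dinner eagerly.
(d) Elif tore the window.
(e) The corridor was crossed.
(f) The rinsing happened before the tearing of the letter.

(b), (c), (e), (f)

(a) Not entailed — dropping 'awkwardly' under negation is not valid — the original leaves open that Dara cracked the window some other way.
(b) Entailed — this follows by dropping conjuncts from the tearing event's description.
(c) Entailed — this follows by dropping conjuncts from the rinsing event's description.
(d) Not entailed — Elif tore the letter, not the window; the window belongs to the cracking event.
(e) Entailed — this follows by dropping conjuncts from the crossing event's description.
(f) Entailed — the narrative places the rinsing before the tearing.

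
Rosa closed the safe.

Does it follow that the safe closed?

'Rosa closed the safe' is the causative; it entails the inchoative 'the safe closed'.

yes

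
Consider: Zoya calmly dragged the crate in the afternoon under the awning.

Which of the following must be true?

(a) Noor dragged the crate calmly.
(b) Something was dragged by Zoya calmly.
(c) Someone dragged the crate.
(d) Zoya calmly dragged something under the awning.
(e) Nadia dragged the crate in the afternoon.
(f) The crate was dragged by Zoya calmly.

(a) Not entailed — the passage has Zoya dragging the crate, not Noor.
(b) Entailed — the original entails any weakening of itself; this just drops 'under the awning', 'in the afternoon' and generalizes the patient.
(c) Entailed — every conjunct here is already in the original dragging event.
(d) Entailed — this follows by dropping conjuncts from the dragging event's description.
(e) Not entailed — the passage has Zoya dragging the crate, not Nadia.
(f) Entailed — the original entails any weakening of itself; this just drops 'under the awning', 'in the afternoon'.

(b), (c), (d), (f)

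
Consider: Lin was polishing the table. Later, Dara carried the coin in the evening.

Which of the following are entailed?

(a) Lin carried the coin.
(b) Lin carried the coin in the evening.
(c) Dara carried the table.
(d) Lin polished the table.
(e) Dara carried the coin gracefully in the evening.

(a) Not entailed — the passage has Dara carrying the coin, not Lin.
(b) Not entailed — the passage has Dara carrying the coin, not Lin.
(c) Not entailed — Dara carried the coin, not the table; the table belongs to the polishing event.
(d) Entailed — 'polish' is an activity; 'was polishing' entails that some polishing happened, so 'polished' holds.
(e) Not entailed — 'gracefully' adds information not in the original event.

(d)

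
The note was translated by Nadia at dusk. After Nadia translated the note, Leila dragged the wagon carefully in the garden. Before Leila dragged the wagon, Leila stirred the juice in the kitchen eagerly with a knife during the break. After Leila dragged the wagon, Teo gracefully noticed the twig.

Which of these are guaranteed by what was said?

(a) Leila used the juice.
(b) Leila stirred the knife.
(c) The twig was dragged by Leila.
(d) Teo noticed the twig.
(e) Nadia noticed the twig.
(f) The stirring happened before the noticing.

(a) Not entailed — the juice is the patient, not an instrument — Leila used a knife.
(b) Not entailed — the knife is the instrument, not what was stirred.
(c) Not entailed — Leila dragged the wagon, not the twig; the twig belongs to the noticing event.
(d) Entailed — the original entails any weakening of itself; this just drops 'gracefully'.
(e) Not entailed — the passage has Teo noticing the twig, not Nadia.
(f) Entailed — the narrative places the stirring before the noticing.

(d), (f)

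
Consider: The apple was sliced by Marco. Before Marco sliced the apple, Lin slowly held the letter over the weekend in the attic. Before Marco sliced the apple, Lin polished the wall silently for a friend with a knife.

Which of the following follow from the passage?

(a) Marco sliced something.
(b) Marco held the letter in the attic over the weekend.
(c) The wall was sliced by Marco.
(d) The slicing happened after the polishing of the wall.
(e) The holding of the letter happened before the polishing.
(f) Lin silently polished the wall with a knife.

(a), (d), (f)

(a) Entailed — the original entails any weakening of itself; this just generalizes the patient.
(b) Not entailed — the passage has Lin holding the letter, not Marco.
(c) Not entailed — Marco sliced the apple, not the wall; the wall belongs to the polishing event.
(d) Entailed — the narrative places the polishing before the slicing.
(e) Not entailed — the narrative doesn't order the holding relative to the polishing.
(f) Entailed — the original entails any weakening of itself; this just drops 'for a friend'.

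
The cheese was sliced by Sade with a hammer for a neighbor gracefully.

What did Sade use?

a hammer

'with a hammer' marks the instrument of the slicing event.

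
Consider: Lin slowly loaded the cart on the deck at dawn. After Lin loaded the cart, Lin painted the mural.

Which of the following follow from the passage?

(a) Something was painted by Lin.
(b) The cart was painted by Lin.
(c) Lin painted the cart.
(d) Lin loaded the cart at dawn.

(a), (d)

(a) Entailed — this follows by dropping conjuncts from the painting event's description.
(b) Not entailed — Lin painted the mural, not the cart; the cart belongs to the loading event.
(c) Not entailed — Lin painted the mural, not the cart; the cart belongs to the loading event.
(d) Entailed — dropping 'on the deck', 'slowly' leaves a sub-description the original still satisfies.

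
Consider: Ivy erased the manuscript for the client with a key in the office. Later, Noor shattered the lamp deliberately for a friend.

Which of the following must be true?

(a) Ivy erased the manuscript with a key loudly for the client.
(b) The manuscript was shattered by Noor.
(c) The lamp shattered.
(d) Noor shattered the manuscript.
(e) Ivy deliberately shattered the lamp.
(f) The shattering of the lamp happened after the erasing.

(c), (f)

(a) Not entailed — 'loudly' adds information not in the original event.
(b) Not entailed — Noor shattered the lamp, not the manuscript; the manuscript belongs to the erasing event.
(c) Entailed — 'Noor shattered the lamp' is causative; it entails the inchoative 'the lamp shattered'.
(d) Not entailed — Noor shattered the lamp, not the manuscript; the manuscript belongs to the erasing event.
(e) Not entailed — the passage has Noor shattering the lamp, not Ivy.
(f) Entailed — the narrative places the erasing before the shattering.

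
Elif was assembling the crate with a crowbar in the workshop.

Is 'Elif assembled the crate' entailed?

no

'was assembling' is progressive; for an accomplishment like 'assemble the crate', it doesn't entail completion.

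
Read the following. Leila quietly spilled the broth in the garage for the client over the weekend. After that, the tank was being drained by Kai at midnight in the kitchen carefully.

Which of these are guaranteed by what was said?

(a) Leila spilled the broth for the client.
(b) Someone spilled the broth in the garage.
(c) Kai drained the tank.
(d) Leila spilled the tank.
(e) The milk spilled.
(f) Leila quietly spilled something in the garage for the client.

(a) Entailed — every conjunct here is already in the original spilling event.
(b) Entailed — the original entails any weakening of itself; this just drops 'for the client', 'quietly', 'over the weekend' and generalizes the agent.
(c) Not entailed — 'was draining' is progressive on an accomplishment; it does not entail the completed 'drained'.
(d) Not entailed — Leila spilled the broth, not the tank; the tank belongs to the draining event.
(e) Not entailed — the broth is what spilled, not the milk.
(f) Entailed — every conjunct here is already in the original spilling event.

(a), (b), (f)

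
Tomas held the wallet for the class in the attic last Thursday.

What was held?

'the wallet' marks the patient of the holding event.

the wallet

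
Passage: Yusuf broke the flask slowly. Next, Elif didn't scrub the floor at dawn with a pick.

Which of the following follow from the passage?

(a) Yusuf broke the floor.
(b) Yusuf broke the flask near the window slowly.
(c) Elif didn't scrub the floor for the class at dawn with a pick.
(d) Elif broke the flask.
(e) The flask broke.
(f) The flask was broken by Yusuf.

(c), (e), (f)

(a) Not entailed — Yusuf broke the flask, not the floor; the floor belongs to the scrubbing event.
(b) Not entailed — 'near the window' adds information not in the original event.
(c) Entailed — under negation, adding a further restriction is entailed: if no such scrubbing event occurred, none occurred for the class either.
(d) Not entailed — the passage has Yusuf breaking the flask, not Elif.
(e) Entailed — 'Yusuf broke the flask' is causative; it entails the inchoative 'the flask broke'.
(f) Entailed — every conjunct here is already in the original breaking event.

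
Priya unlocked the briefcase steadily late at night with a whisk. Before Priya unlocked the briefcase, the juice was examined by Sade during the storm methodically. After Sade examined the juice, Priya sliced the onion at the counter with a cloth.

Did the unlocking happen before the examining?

The narrative orders the examining before the unlocking.

no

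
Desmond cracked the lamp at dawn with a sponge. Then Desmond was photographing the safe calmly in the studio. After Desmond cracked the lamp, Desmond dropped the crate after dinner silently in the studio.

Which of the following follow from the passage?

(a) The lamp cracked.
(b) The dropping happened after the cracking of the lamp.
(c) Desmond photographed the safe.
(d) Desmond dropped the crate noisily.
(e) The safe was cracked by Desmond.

(a) Entailed — 'Desmond cracked the lamp' is causative; it entails the inchoative 'the lamp cracked'.
(b) Entailed — the narrative places the cracking before the dropping.
(c) Not entailed — 'was photographing' is progressive on an accomplishment; it does not entail the completed 'photographed'.
(d) Not entailed — 'noisily' adds a manner not in (and inconsistent with) the original.
(e) Not entailed — Desmond cracked the lamp, not the safe; the safe belongs to the photographing event.

(a), (b)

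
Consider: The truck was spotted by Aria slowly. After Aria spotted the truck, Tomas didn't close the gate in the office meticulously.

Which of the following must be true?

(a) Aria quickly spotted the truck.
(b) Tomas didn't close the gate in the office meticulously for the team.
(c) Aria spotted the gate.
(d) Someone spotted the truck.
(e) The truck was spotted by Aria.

(a) Not entailed — 'quickly' adds a manner not in (and inconsistent with) the original.
(b) Entailed — under negation, adding a further restriction is entailed: if no such closing event occurred, none occurred for the team either.
(c) Not entailed — Aria spotted the truck, not the gate; the gate belongs to the closing event.
(d) Entailed — this follows by dropping conjuncts from the spotting event's description.
(e) Entailed — dropping 'slowly' leaves a sub-description the original still satisfies.

(b), (d), (e)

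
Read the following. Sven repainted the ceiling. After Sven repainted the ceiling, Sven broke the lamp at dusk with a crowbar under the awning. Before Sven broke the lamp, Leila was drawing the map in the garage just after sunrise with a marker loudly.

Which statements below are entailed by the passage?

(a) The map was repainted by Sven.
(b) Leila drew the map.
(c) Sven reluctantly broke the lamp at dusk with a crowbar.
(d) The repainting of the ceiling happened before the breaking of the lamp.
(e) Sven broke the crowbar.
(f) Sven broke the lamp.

(d), (f)

(a) Not entailed — Sven repainted the ceiling, not the map; the map belongs to the drawing event.
(b) Not entailed — 'was drawing' is progressive on an accomplishment; it does not entail the completed 'drew'.
(c) Not entailed — 'reluctantly' adds information not in the original event.
(d) Entailed — the narrative places the repainting before the breaking.
(e) Not entailed — the crowbar is the instrument, not what was broken.
(f) Entailed — the original entails any weakening of itself; this just drops 'at dusk', 'under the awning', 'with a crowbar'.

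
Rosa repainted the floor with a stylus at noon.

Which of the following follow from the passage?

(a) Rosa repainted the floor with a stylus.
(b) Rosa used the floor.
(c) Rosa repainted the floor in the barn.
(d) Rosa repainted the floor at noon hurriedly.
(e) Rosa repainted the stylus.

(a)

(a) Entailed — the original entails any weakening of itself; this just drops 'at noon'.
(b) Not entailed — the floor is the patient, not an instrument — Rosa used a stylus.
(c) Not entailed — 'in the barn' adds information not in the original event.
(d) Not entailed — 'hurriedly' adds information not in the original event.
(e) Not entailed — the stylus is the instrument, not what was repainted.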